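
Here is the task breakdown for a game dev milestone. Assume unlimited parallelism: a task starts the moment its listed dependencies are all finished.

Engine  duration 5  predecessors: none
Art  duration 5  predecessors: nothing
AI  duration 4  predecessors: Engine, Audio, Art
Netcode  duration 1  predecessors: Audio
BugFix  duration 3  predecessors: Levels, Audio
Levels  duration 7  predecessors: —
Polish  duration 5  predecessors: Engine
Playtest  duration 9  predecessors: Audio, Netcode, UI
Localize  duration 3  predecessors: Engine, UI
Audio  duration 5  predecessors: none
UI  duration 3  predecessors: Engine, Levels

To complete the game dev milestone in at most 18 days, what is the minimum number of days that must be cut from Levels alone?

1

Current finish: 19 days; target: 18.
Levels is on every critical path, so each day cut from Levels cuts the finish by one (this holds down to a finish of 17).
Need 19 − 18 = 1 day off Levels → Levels becomes 6 days, finish becomes 18.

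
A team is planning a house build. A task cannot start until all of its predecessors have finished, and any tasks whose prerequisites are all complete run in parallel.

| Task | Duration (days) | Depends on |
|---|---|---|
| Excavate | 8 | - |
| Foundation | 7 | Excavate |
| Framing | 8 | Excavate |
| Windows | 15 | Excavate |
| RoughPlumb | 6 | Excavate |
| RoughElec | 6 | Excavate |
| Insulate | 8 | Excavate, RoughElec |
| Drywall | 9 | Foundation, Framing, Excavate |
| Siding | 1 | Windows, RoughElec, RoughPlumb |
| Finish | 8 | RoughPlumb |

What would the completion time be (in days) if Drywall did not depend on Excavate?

25

Original critical path: Excavate→Framing→Drywall = 8+8+9 = 25 ⇒ 25 days.
Dropping Excavate→Drywall doesn't change Drywall's earliest start (16); another predecessor still binds.
New critical path: Excavate→Framing→Drywall = 8+8+9 = 25 ⇒ 25 days.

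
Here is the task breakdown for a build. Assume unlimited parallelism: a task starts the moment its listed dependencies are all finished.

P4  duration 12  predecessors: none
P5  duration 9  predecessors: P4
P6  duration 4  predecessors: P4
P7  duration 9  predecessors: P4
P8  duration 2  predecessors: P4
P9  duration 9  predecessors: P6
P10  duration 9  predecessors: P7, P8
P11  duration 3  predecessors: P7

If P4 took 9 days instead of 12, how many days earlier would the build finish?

Actual critical path: P4→P7→P10 = 12+9+9 = 30 ⇒ 30 days.
P4 is on the critical path; changing it to 9 makes that path 27 days.
The critical path is still P4→P7→P10; finish is now 27 days.
Change in finish: 27 − 30 = -3 days.

3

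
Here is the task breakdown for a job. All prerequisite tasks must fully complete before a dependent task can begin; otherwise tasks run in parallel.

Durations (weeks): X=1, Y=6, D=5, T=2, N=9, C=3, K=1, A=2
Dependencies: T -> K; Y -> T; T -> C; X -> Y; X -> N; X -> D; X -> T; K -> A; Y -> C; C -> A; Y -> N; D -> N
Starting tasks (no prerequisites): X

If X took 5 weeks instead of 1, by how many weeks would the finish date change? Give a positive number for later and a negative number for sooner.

4

The binding path is X→Y→N = 1+6+9 = 16; finish at 16 weeks.
X lies on that path, so at 5 weeks the path becomes 20 weeks.
The critical path is still X→Y→N; finish is now 20 weeks.
Change in finish: 20 − 16 = +4 weeks.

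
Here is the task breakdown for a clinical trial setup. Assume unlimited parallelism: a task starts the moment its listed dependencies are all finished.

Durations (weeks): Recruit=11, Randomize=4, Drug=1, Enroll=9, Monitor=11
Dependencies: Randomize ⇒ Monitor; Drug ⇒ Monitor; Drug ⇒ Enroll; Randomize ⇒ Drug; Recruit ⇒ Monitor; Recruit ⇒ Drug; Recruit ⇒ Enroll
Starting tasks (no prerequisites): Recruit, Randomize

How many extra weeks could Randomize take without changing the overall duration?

The longest chain is Recruit→Drug→Monitor = 11+1+11 = 23; overall finish 23 weeks.
Randomize finishes as early as 4 and must finish by 11.
Float = 23 − 16 = 7.

7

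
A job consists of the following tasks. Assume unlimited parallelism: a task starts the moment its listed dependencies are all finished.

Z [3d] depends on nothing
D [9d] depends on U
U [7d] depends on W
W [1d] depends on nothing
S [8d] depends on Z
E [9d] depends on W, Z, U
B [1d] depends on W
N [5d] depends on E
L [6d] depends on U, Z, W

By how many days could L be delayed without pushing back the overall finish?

8

W→U→E→N = 1+7+9+5 = 22 sets the makespan at 22 days.
L finishes as early as 14 and must finish by 22.
Slack of L = 16 − 8 = 8 days.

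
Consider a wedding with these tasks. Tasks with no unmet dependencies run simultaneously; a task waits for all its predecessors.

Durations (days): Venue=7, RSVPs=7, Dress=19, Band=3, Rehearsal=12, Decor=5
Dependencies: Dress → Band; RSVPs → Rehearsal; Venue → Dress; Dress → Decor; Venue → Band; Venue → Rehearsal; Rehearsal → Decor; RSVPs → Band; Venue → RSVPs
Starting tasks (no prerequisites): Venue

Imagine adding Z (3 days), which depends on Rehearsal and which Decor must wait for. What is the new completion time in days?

34

Originally the wedding takes 31 days.
With Z inserted, Decor now waits for max(Rehearsal, Dress, Z).
New critical path: Venue→RSVPs→Rehearsal→Z→Decor = 7+7+12+3+5 = 34 ⇒ 34 days.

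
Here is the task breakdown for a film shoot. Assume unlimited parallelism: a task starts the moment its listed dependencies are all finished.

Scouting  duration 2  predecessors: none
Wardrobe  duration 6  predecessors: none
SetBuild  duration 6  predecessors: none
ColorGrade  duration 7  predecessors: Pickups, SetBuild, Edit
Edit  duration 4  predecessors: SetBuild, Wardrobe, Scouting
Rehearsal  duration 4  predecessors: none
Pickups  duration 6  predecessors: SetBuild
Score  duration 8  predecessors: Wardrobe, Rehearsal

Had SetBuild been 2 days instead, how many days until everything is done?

The binding path is SetBuild→Pickups→ColorGrade = 6+6+7 = 19; finish at 19 days.
Since SetBuild is critical, the -4 change carries straight to that chain (now 15 days).
Now Wardrobe→Edit→ColorGrade = 6+4+7 = 17 is longest, so the finish becomes 17 days.

17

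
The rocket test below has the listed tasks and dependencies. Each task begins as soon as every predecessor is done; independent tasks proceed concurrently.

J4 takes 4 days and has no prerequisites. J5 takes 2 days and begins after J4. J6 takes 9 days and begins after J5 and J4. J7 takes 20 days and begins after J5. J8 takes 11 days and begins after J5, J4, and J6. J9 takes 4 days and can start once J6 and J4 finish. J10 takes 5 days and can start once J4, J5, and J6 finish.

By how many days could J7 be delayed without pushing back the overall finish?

Critical path: J4→J5→J6→J8 = 4+2+9+11 = 26, so the finish is 26 days.
The longest chain containing J7 totals 26 days.
Float = 26 − 26 = 0.

0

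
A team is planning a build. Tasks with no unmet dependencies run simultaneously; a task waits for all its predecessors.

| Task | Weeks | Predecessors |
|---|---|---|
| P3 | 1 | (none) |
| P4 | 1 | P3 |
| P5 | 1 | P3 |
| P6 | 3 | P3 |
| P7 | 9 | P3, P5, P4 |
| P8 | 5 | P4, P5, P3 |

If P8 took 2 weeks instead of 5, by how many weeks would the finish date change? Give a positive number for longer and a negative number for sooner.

0

As given, the longest chain is P3→P4→P7 = 1+1+9 = 11, so the finish is 11 weeks.
P8 is off the critical path — its longest chain is 7 weeks, giving 4 of slack.
The critical path is still P3→P4→P7; finish is now 11 weeks.
Change in finish: 11 − 11 = +0 weeks.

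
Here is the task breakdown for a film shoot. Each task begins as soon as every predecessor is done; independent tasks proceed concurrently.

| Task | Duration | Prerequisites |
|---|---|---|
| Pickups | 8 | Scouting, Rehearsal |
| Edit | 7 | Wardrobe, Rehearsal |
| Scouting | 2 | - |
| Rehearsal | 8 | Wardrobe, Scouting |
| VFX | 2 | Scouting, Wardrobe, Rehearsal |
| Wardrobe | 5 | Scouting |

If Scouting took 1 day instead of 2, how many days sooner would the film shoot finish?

The binding path is Scouting→Wardrobe→Rehearsal→Pickups = 2+5+8+8 = 23; finish at 23 days.
Scouting is on the critical path; changing it to 1 makes that path 22 days.
No other chain overtakes it, so the finish is 22 days.
Change in finish: 22 − 23 = -1 days.

1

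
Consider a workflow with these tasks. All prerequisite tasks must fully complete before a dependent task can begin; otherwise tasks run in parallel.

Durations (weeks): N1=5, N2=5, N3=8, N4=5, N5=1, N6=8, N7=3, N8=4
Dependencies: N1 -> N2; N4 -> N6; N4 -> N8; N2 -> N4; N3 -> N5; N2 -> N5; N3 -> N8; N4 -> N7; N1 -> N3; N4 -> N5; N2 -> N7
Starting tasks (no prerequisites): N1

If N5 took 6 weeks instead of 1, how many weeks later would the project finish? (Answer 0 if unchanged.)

Critical path before the change: N1→N2→N4→N6 = 5+5+5+8 = 23 giving 23 weeks.
The longest path through N5 is only 16 weeks, so N5 has float 7.
No other chain overtakes it, so the finish is 23 weeks.
Change in finish: 23 − 23 = +0 weeks.

0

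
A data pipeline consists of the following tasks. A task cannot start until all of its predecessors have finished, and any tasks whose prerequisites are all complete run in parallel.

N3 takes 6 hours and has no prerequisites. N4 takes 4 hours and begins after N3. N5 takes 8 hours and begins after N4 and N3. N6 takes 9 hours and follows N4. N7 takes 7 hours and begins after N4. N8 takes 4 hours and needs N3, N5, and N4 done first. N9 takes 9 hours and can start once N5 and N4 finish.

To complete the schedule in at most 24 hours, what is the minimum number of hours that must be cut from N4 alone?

Current finish: 27 hours; target: 24.
N4 is on every critical path, so each hour cut from N4 cuts the finish by one (this holds down to a finish of 24).
Need 27 − 24 = 3 hours off N4 → N4 becomes 1 hour, finish becomes 24.

3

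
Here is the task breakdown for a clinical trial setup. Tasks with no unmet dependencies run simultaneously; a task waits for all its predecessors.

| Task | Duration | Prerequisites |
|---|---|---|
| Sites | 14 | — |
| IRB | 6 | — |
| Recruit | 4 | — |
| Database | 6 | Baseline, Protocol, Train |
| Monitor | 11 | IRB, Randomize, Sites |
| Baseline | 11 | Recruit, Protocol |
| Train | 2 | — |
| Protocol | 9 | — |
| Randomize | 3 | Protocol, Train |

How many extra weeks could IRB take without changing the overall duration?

The longest chain is Protocol→Baseline→Database = 9+11+6 = 26; overall finish 26 weeks.
IRB finishes as early as 6 and must finish by 15.
Slack of IRB = 9 − 0 = 9 weeks.

9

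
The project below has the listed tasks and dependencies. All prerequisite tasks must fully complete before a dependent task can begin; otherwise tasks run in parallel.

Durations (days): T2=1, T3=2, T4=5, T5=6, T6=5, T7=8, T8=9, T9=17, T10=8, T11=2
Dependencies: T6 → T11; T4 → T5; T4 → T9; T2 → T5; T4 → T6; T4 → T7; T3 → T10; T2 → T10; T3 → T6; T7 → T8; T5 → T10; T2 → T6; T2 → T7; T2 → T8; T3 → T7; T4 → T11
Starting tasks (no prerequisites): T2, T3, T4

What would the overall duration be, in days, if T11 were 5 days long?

22

As given, the longest chain is T4→T7→T8 = 5+8+9 = 22, so the finish is 22 days.
The longest path through T11 is only 12 days, so T11 has float 10.
No other chain overtakes it, so the finish is 22 days.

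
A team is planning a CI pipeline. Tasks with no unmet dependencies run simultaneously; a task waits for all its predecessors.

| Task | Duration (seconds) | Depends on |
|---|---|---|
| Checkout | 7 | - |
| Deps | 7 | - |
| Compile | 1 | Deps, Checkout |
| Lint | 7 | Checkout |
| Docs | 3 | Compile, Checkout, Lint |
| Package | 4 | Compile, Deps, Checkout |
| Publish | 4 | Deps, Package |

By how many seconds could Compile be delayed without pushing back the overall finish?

1

Critical path: Checkout→Lint→Docs = 7+7+3 = 17, so the finish is 17 seconds.
The longest chain containing Compile totals 16 seconds.
So Compile can slip 9 − 8 = 1 second.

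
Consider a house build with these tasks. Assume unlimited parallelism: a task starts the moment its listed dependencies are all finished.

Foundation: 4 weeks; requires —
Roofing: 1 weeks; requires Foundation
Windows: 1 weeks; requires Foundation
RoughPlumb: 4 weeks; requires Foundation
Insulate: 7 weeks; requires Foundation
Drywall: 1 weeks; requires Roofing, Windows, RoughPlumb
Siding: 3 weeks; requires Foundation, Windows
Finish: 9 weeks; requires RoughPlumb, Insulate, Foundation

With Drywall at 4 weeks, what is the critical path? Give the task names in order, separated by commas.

Foundation, Insulate, Finish

Actual critical path: Foundation→Insulate→Finish = 4+7+9 = 20 ⇒ 20 weeks.
Drywall has 11 weeks of float (longest path through it is 9).
The critical path is still Foundation→Insulate→Finish; finish is now 20 weeks.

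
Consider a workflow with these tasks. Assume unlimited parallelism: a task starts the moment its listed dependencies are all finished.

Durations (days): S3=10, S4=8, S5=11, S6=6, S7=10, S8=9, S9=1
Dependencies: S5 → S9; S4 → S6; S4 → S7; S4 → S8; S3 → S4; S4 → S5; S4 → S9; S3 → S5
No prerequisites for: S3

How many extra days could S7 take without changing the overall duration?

Critical path: S3→S4→S5→S9 = 10+8+11+1 = 30, so the finish is 30 days.
Longest path through S7: 28 days (earliest finish 28, latest finish 30).
So S7 can slip 30 − 28 = 2 days.

2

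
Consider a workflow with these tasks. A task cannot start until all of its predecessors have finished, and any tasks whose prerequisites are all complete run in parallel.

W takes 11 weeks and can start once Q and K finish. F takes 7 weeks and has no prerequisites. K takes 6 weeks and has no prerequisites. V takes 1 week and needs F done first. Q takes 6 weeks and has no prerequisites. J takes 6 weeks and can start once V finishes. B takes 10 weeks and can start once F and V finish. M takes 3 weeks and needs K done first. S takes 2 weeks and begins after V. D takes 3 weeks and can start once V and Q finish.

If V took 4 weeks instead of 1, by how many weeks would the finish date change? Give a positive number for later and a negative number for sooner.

As given, the longest chain is F→V→B = 7+1+10 = 18, so the finish is 18 weeks.
Since V is critical, the +3 change carries straight to that chain (now 21 weeks).
No other chain overtakes it, so the finish is 21 weeks.
Change in finish: 21 − 18 = +3 weeks.

3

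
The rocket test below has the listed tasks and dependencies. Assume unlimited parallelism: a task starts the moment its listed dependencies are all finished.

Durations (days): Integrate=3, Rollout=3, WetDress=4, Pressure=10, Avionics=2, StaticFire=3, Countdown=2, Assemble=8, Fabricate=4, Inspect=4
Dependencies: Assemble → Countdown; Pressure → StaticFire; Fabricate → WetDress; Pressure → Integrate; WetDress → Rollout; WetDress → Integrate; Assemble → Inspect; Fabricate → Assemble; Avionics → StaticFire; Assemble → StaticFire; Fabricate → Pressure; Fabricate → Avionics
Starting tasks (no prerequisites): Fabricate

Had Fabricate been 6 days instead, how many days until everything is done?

19

The binding path is Fabricate→Pressure→StaticFire = 4+10+3 = 17; finish at 17 days.
Fabricate lies on that path, so at 6 days the path becomes 19 days.
The critical path is still Fabricate→Pressure→StaticFire; finish is now 19 days.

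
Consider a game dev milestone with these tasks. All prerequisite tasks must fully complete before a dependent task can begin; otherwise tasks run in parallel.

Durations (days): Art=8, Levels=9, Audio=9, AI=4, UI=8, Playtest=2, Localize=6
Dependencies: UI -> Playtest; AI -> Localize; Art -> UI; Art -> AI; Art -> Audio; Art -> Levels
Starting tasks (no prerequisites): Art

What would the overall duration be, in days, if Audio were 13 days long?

Critical path before the change: Art→AI→Localize = 8+4+6 = 18 giving 18 days.
Audio is off the critical path — its longest chain is 17 days, giving 1 of slack.
Now Art→Audio = 8+13 = 21 is longest, so the finish becomes 21 days.

21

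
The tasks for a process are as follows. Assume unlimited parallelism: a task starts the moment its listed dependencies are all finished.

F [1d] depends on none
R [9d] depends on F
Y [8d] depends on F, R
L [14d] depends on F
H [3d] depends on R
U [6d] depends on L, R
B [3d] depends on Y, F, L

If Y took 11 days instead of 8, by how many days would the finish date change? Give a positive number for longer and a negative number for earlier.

3

Critical path before the change: F→R→Y→B = 1+9+8+3 = 21 giving 21 days.
Since Y is critical, the +3 change carries straight to that chain (now 24 days).
No other chain overtakes it, so the finish is 24 days.
Change in finish: 24 − 21 = +3 days.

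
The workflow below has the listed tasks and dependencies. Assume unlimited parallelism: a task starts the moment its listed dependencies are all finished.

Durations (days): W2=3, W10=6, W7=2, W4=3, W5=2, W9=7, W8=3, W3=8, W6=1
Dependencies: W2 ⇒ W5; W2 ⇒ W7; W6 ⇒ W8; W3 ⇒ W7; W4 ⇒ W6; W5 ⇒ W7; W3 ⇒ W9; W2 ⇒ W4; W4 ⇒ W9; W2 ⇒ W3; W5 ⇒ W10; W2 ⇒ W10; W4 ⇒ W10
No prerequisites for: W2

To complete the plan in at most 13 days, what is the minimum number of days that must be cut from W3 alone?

5

Current finish: 18 days; target: 13.
W3 is on every critical path, so each day cut from W3 cuts the finish by one (this holds down to a finish of 13).
Need 18 − 13 = 5 days off W3 → W3 becomes 3 days, finish becomes 13.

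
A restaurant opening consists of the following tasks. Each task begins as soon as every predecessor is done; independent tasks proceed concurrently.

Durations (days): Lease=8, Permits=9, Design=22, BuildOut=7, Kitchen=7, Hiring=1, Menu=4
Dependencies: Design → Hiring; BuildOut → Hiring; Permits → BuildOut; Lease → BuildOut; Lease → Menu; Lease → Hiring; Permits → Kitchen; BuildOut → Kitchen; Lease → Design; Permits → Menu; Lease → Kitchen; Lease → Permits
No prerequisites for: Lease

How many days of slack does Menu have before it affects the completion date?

Critical path: Lease→Permits→BuildOut→Kitchen = 8+9+7+7 = 31, so the finish is 31 days.
Menu finishes as early as 21 and must finish by 31.
Float = 31 − 21 = 10.

10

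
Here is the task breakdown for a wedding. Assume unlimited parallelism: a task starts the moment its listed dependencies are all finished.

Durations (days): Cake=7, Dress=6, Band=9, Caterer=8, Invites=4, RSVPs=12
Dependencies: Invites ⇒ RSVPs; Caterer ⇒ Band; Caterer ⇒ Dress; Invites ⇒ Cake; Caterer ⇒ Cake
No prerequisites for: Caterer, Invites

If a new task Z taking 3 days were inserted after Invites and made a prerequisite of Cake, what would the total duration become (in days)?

17

Originally the schedule takes 17 days.
With Z inserted, Cake now waits for max(Invites, Caterer, Z).
New critical path: Caterer→Band = 8+9 = 17 ⇒ 17 days.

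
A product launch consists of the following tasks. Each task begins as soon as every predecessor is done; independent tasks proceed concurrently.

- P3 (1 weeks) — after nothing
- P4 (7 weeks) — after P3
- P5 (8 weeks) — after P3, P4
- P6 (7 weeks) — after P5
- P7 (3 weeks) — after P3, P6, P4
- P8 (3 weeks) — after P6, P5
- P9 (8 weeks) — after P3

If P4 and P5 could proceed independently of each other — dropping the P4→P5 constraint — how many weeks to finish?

With the dependency in place, P3→P4→P5→P6→P7 = 1+7+8+7+3 = 26 sets the finish at 26 weeks.
Without P4→P5, P5's earliest start moves from 8 to 1.
The longest chain is now P3→P5→P6→P7 = 1+8+7+3 = 19, so the schedule takes 19 weeks.

19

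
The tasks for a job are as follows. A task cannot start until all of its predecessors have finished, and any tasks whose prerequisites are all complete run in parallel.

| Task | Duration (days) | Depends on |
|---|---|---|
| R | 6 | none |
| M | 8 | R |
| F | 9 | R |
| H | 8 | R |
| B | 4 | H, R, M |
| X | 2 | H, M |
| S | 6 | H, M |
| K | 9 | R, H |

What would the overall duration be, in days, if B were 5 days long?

Baseline: R→H→K = 6+8+9 = 23 → 23 days.
The longest path through B is only 18 days, so B has float 5.
The critical path is still R→H→K; finish is now 23 days.

23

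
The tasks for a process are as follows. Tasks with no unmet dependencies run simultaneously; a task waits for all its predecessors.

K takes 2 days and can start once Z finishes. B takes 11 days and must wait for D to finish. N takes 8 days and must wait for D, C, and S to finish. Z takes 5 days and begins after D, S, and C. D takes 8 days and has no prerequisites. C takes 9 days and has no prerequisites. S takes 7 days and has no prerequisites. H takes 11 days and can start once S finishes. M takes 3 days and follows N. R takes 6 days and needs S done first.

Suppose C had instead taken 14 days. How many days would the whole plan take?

25

The binding path is C→N→M = 9+8+3 = 20; finish at 20 days.
C is on the critical path; changing it to 14 makes that path 25 days.
That remains the longest chain; total 25 days.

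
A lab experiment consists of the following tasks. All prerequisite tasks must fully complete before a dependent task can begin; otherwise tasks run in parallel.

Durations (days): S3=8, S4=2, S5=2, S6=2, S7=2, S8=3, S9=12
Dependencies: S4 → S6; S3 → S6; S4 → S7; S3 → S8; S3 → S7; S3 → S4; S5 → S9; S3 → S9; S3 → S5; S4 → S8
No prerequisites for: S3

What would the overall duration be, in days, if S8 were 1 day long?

Baseline: S3→S5→S9 = 8+2+12 = 22 → 22 days.
S8 has 9 days of float (longest path through it is 13).
The critical path is still S3→S5→S9; finish is now 22 days.

22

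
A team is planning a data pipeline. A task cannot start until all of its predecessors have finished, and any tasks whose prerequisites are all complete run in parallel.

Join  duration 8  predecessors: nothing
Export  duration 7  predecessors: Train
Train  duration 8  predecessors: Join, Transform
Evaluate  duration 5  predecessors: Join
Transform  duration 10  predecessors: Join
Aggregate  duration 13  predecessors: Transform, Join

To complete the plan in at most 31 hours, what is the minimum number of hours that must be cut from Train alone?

2

Current finish: 33 hours; target: 31.
Train is on every critical path, so each hour cut from Train cuts the finish by one (this holds down to a finish of 31).
Need 33 − 31 = 2 hours off Train → Train becomes 6 hours, finish becomes 31.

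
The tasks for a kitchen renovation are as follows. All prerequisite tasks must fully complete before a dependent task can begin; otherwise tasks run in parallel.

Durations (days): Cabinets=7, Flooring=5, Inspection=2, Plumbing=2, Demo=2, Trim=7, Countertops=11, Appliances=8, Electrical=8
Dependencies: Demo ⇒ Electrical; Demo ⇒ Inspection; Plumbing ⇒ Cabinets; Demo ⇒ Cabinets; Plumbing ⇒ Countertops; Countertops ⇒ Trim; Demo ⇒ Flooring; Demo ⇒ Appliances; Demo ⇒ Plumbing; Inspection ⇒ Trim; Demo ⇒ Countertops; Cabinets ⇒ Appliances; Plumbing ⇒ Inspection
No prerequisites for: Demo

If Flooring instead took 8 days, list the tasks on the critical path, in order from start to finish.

Demo, Plumbing, Countertops, Trim

The binding path is Demo→Plumbing→Countertops→Trim = 2+2+11+7 = 22; finish at 22 days.
Flooring has 15 days of float (longest path through it is 7).
No other chain overtakes it, so the finish is 22 days.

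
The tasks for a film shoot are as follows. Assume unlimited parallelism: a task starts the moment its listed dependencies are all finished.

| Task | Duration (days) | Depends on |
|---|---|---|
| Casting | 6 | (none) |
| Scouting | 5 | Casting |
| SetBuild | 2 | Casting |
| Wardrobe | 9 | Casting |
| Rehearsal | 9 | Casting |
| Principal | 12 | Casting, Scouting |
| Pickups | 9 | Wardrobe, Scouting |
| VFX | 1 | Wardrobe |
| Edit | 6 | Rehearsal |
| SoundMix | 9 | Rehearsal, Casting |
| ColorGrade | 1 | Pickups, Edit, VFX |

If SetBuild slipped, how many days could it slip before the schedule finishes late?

Casting→Wardrobe→Pickups→ColorGrade = 6+9+9+1 = 25 sets the makespan at 25 days.
The longest chain containing SetBuild totals 8 days.
So SetBuild can slip 25 − 8 = 17 days.

17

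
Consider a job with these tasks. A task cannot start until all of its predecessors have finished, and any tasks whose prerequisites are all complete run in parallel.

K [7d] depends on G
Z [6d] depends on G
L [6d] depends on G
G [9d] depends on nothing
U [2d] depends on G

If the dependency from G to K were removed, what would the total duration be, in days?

Original critical path: G→K = 9+7 = 16 ⇒ 16 days.
Without G→K, K's earliest start moves from 9 to 0.
The longest chain is now G→L = 9+6 = 15, so the project takes 15 days.

15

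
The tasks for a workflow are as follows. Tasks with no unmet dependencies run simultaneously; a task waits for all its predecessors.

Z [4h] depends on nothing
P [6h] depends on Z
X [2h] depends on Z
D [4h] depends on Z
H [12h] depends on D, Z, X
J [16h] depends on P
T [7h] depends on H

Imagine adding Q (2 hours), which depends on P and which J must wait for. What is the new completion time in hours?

Originally the schedule takes 27 hours.
With Q inserted, J now waits for max(P, Q).
New critical path: Z→P→Q→J = 4+6+2+16 = 28 ⇒ 28 hours.

28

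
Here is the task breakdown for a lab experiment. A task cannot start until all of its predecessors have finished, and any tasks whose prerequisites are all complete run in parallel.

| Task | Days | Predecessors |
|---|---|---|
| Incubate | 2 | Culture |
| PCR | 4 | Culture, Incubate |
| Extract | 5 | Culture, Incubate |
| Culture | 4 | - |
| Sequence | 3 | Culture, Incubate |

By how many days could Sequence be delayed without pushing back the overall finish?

2

Critical path: Culture→Incubate→Extract = 4+2+5 = 11, so the finish is 11 days.
Longest path through Sequence: 9 days (earliest finish 9, latest finish 11).
Slack of Sequence = 8 − 6 = 2 days.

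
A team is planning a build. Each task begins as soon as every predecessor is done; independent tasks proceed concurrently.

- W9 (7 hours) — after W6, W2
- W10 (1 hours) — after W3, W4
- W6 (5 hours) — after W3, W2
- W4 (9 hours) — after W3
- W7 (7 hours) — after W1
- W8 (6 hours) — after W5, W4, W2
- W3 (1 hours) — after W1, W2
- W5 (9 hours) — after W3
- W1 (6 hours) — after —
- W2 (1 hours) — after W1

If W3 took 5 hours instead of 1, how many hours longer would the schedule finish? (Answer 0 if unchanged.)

Baseline: W1→W2→W3→W4→W8 = 6+1+1+9+6 = 23 → 23 hours.
Since W3 is critical, the +4 change carries straight to that chain (now 27 hours).
The critical path is still W1→W2→W3→W4→W8; finish is now 27 hours.
Change in finish: 27 − 23 = +4 hours.

4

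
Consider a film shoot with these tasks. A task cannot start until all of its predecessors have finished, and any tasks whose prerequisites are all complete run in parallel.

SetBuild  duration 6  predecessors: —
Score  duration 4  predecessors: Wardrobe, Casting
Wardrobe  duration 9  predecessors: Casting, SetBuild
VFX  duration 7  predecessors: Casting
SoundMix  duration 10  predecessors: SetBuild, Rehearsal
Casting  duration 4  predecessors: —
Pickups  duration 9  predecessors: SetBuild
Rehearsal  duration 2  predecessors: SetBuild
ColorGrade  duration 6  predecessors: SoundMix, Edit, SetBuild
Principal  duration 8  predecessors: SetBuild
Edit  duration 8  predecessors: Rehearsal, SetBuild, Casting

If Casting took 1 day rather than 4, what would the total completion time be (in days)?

24

The binding path is SetBuild→Rehearsal→SoundMix→ColorGrade = 6+2+10+6 = 24; finish at 24 days.
Casting has 6 days of float (longest path through it is 18).
That remains the longest chain; total 24 days.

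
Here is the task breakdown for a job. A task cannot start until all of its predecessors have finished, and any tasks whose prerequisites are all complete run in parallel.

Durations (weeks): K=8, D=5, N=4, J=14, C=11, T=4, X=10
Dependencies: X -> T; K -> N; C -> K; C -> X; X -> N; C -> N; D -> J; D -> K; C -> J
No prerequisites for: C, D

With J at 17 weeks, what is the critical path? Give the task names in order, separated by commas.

The binding path is C→J = 11+14 = 25; finish at 25 weeks.
J lies on that path, so at 17 weeks the path becomes 28 weeks.
The critical path is still C→J; finish is now 28 weeks.

C, J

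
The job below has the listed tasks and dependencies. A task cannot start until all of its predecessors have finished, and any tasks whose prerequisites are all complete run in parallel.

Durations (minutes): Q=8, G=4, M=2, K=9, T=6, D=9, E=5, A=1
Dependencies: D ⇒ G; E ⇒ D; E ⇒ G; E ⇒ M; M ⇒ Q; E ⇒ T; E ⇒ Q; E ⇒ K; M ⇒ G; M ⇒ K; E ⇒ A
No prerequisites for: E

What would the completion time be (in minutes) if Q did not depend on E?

18

With the dependency in place, E→D→G = 5+9+4 = 18 sets the finish at 18 minutes.
Dropping E→Q doesn't change Q's earliest start (7); another predecessor still binds.
New critical path: E→D→G = 5+9+4 = 18 ⇒ 18 minutes.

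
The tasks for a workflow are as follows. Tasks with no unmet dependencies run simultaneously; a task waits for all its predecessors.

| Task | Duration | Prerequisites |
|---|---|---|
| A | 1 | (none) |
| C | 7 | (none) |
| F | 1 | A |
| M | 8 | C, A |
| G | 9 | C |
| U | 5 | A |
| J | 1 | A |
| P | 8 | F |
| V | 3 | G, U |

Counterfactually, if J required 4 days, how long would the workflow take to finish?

19

Actual critical path: C→G→V = 7+9+3 = 19 ⇒ 19 days.
The longest path through J is only 2 days, so J has float 17.
The critical path is still C→G→V; finish is now 19 days.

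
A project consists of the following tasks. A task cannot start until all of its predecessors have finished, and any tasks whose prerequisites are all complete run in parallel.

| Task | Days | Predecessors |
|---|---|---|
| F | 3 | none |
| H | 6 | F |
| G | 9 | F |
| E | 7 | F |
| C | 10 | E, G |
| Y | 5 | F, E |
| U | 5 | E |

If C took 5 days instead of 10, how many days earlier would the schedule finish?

Critical path before the change: F→G→C = 3+9+10 = 22 giving 22 days.
Since C is critical, the -5 change carries straight to that chain (now 17 days).
The critical path is still F→G→C; finish is now 17 days.
Change in finish: 17 − 22 = -5 days.

5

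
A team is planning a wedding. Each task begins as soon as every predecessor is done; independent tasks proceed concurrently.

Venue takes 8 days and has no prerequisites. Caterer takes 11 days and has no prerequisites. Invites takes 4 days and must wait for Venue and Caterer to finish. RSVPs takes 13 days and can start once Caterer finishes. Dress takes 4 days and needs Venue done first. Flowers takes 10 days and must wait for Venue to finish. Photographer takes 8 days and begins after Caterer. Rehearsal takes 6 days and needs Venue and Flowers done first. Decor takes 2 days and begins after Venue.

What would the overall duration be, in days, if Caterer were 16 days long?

29

Actual critical path: Caterer→RSVPs = 11+13 = 24 ⇒ 24 days.
Since Caterer is critical, the +5 change carries straight to that chain (now 29 days).
No other chain overtakes it, so the finish is 29 days.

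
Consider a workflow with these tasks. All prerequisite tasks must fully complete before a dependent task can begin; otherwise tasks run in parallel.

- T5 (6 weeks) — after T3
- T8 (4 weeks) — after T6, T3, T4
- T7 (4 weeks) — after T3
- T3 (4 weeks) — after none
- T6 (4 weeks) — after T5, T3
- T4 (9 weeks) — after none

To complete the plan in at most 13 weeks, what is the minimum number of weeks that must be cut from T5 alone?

5

Current finish: 18 weeks; target: 13.
T5 is on every critical path, so each week cut from T5 cuts the finish by one (this holds down to a finish of 13).
Need 18 − 13 = 5 weeks off T5 → T5 becomes 1 week, finish becomes 13.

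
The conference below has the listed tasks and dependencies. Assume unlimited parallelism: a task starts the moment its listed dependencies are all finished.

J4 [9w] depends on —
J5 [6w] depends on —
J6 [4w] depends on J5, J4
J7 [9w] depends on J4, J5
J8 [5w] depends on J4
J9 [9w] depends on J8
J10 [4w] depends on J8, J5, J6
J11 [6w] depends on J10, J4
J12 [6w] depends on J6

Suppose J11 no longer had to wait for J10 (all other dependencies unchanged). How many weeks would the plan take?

23

With the dependency in place, J4→J8→J10→J11 = 9+5+4+6 = 24 sets the finish at 24 weeks.
Without J10→J11, J11's earliest start moves from 18 to 9.
The longest chain is now J4→J8→J9 = 9+5+9 = 23, so the plan takes 23 weeks.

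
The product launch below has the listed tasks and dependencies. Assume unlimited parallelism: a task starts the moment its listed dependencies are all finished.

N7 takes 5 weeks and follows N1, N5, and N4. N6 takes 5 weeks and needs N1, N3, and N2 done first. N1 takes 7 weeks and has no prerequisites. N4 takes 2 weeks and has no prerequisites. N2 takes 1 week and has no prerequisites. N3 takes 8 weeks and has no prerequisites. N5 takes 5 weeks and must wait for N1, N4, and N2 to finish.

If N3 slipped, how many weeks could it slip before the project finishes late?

The longest chain is N1→N5→N7 = 7+5+5 = 17; overall finish 17 weeks.
Longest path through N3: 13 weeks (earliest finish 8, latest finish 12).
So N3 can slip 12 − 8 = 4 weeks.

4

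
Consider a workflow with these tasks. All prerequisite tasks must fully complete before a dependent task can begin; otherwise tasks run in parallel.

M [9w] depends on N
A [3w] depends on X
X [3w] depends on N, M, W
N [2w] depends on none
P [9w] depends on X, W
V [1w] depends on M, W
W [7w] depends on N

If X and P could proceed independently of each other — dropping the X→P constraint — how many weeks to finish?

18

Before: longest chain N→M→X→P = 2+9+3+9 = 23, finish 23.
Without X→P, P's earliest start moves from 14 to 9.
The longest chain is now N→W→P = 2+7+9 = 18, so the project takes 18 weeks.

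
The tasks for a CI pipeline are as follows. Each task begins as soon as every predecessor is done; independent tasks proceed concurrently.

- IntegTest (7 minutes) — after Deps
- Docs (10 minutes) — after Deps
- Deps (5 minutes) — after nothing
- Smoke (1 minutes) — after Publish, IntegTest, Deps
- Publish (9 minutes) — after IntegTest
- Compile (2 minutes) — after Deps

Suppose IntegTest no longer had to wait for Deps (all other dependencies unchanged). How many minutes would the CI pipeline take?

17

With the dependency in place, Deps→IntegTest→Publish→Smoke = 5+7+9+1 = 22 sets the finish at 22 minutes.
Without Deps→IntegTest, IntegTest's earliest start moves from 5 to 0.
New critical path: IntegTest→Publish→Smoke = 7+9+1 = 17 ⇒ 17 minutes.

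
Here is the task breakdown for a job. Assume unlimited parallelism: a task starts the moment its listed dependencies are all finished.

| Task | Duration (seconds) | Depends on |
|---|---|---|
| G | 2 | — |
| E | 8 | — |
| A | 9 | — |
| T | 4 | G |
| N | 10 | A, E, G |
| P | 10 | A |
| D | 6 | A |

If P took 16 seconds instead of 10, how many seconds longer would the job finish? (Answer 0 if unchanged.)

Actual critical path: A→P = 9+10 = 19 ⇒ 19 seconds.
Since P is critical, the +6 change carries straight to that chain (now 25 seconds).
The critical path is still A→P; finish is now 25 seconds.
Change in finish: 25 − 19 = +6 seconds.

6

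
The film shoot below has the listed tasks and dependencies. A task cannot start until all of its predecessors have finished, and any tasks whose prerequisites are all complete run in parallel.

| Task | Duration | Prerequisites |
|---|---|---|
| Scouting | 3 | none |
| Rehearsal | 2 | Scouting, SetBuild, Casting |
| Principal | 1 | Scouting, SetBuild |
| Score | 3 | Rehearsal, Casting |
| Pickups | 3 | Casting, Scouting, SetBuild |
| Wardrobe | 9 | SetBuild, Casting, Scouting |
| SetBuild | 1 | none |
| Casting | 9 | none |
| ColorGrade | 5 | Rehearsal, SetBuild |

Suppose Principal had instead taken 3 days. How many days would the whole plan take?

Baseline: Casting→Wardrobe = 9+9 = 18 → 18 days.
Principal is off the critical path — its longest chain is 4 days, giving 14 of slack.
That remains the longest chain; total 18 days.

18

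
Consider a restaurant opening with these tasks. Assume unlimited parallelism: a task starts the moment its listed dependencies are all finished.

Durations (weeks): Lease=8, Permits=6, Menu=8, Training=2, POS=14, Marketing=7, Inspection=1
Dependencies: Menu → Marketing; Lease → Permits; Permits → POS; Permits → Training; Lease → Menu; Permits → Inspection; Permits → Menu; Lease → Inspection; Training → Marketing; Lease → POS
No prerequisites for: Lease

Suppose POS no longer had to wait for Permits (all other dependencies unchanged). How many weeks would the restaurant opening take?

29

With the dependency in place, Lease→Permits→Menu→Marketing = 8+6+8+7 = 29 sets the finish at 29 weeks.
Without Permits→POS, POS's earliest start moves from 14 to 8.
New critical path: Lease→Permits→Menu→Marketing = 8+6+8+7 = 29 ⇒ 29 weeks.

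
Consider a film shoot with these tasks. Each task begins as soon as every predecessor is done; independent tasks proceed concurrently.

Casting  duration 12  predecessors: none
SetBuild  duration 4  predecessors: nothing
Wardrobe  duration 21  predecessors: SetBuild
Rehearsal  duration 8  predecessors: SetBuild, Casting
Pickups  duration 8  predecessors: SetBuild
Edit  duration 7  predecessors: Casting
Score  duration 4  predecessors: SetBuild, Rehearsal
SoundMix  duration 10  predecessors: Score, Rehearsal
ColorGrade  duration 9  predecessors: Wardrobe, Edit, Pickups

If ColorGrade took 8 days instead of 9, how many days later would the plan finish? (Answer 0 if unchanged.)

0

The binding path is SetBuild→Wardrobe→ColorGrade = 4+21+9 = 34; finish at 34 days.
ColorGrade lies on that path, so at 8 days the path becomes 33 days.
The binding chain switches to Casting→Rehearsal→Score→SoundMix = 12+8+4+10 = 34; finish 34 days.
Change in finish: 34 − 34 = +0 days.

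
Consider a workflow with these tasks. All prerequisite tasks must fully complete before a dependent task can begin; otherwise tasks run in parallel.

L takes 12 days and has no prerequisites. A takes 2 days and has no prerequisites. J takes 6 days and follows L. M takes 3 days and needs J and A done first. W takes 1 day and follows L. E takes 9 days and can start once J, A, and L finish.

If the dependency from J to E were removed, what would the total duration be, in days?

Original critical path: L→J→E = 12+6+9 = 27 ⇒ 27 days.
Without J→E, E's earliest start moves from 18 to 12.
The longest chain is now L→J→M = 12+6+3 = 21, so the plan takes 21 days.

21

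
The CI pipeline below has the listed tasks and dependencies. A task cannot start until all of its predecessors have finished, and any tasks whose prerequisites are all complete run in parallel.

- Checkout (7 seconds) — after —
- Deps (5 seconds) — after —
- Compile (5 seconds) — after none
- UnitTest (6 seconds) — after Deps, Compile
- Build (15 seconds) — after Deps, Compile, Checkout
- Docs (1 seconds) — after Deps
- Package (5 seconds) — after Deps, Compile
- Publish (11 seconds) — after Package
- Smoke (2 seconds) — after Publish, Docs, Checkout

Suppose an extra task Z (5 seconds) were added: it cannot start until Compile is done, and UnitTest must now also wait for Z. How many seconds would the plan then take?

23

Originally the plan takes 23 seconds.
With Z inserted, UnitTest now waits for max(Deps, Compile, Z).
New critical path: Deps→Package→Publish→Smoke = 5+5+11+2 = 23 ⇒ 23 seconds.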